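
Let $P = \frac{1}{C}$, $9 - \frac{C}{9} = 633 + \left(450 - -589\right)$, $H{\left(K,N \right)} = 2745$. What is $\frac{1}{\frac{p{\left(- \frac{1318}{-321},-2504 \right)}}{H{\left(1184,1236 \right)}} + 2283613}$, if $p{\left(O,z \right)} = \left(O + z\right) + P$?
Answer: $\frac{4396032405}{10038832744976284} \approx 4.379 \cdot 10^{-7}$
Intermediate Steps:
$C = -14967$ ($C = 81 - 9 \left(633 + \left(450 - -589\right)\right) = 81 - 9 \left(633 + \left(450 + 589\right)\right) = 81 - 9 \left(633 + 1039\right) = 81 - 15048 = -14967$)
$P = - \frac{1}{14967}$ ($P = \frac{1}{-14967} = - \frac{1}{14967} \approx -6.6814 \cdot 10^{-5}$)
$p{\left(O,z \right)} = - \frac{1}{14967} + O + z$ ($p{\left(O,z \right)} = \left(O + z\right) - \frac{1}{14967} = - \frac{1}{14967} + O + z$)
$\frac{1}{\frac{p{\left(- \frac{1318}{-321},-2504 \right)}}{H{\left(1184,1236 \right)}} + 2283613} = \frac{1}{\frac{- \frac{1}{14967} - \frac{1318}{-321} - 2504}{2745} + 2283613} = \frac{1}{\left(- \frac{1}{14967} - - \frac{1318}{321} - 2504\right) \frac{1}{2745} + 2283613} = \frac{1}{\left(- \frac{1}{14967} + \frac{1318}{321} - 2504\right) \frac{1}{2745} + 2283613} = \frac{1}{\left(- \frac{4003502981}{1601469}\right) \frac{1}{2745} + 2283613} = \frac{1}{- \frac{4003502981}{4396032405} + 2283613} = \frac{1}{\frac{10038832744976284}{4396032405}} = \frac{4396032405}{10038832744976284}$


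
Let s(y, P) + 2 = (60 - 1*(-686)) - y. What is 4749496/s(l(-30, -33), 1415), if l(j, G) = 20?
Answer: 1187374/181 ≈ 6560.1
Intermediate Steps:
s(y, P) = 744 - y (s(y, P) = -2 + ((60 - 1*(-686)) - y) = -2 + ((60 + 686) - y) = -2 + (746 - y) = 744 - y)
4749496/s(l(-30, -33), 1415) = 4749496/(744 - 1*20) = 4749496/(744 - 20) = 4749496/724 = 4749496*(1/724) = 1187374/181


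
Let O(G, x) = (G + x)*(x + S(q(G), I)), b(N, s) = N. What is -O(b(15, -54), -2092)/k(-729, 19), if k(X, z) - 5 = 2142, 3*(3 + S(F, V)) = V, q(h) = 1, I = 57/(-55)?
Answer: -239361788/118085 ≈ -2027.0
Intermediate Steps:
I = -57/55 (I = 57*(-1/55) = -57/55 ≈ -1.0364)
S(F, V) = -3 + V/3
k(X, z) = 2147 (k(X, z) = 5 + 2142 = 2147)
O(G, x) = (-184/55 + x)*(G + x) (O(G, x) = (G + x)*(x + (-3 + (⅓)*(-57/55))) = (G + x)*(x + (-3 - 19/55)) = (G + x)*(x - 184/55) = (G + x)*(-184/55 + x) = (-184/55 + x)*(G + x))
-O(b(15, -54), -2092)/k(-729, 19) = -((-2092)² - 184/55*15 - 184/55*(-2092) + 15*(-2092))/2147 = -(4376464 - 552/11 + 384928/55 - 31380)/2147 = -239361788/(55*2147) = -1*239361788/118085 = -239361788/118085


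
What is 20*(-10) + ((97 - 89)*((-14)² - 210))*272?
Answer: -30664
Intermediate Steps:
20*(-10) + ((97 - 89)*((-14)² - 210))*272 = -200 + (8*(196 - 210))*272 = -200 + (8*(-14))*272 = -200 - 112*272 = -200 - 30464 = -30664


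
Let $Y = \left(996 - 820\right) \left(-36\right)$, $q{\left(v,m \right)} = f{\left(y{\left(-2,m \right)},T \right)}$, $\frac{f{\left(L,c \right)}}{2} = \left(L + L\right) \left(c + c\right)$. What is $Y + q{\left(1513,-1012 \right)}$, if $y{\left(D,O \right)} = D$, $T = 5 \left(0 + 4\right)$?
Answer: $-6656$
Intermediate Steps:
$T = 20$ ($T = 5 \cdot 4 = 20$)
$f{\left(L,c \right)} = 8 L c$ ($f{\left(L,c \right)} = 2 \left(L + L\right) \left(c + c\right) = 2 \cdot 2 L 2 c = 2 \cdot 4 L c = 8 L c$)
$q{\left(v,m \right)} = -320$ ($q{\left(v,m \right)} = 8 \left(-2\right) 20 = -320$)
$Y = -6336$ ($Y = 176 \left(-36\right) = -6336$)
$Y + q{\left(1513,-1012 \right)} = -6336 - 320 = -6656$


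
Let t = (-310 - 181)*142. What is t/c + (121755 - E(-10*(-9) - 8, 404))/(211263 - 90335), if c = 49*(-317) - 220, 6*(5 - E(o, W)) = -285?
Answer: 20697042997/3809957568 ≈ 5.4324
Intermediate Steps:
E(o, W) = 105/2 (E(o, W) = 5 - 1/6*(-285) = 5 + 95/2 = 105/2)
t = -69722 (t = -491*142 = -69722)
c = -15753 (c = -15533 - 220 = -15753)
t/c + (121755 - E(-10*(-9) - 8, 404))/(211263 - 90335) = -69722/(-15753) + (121755 - 1*105/2)/(211263 - 90335) = -69722*(-1/15753) + (121755 - 105/2)/120928 = 69722/15753 + (243405/2)*(1/120928) = 69722/15753 + 243405/241856 = 20697042997/3809957568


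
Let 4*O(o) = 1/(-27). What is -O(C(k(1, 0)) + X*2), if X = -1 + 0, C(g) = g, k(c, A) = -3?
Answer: 1/108 ≈ 0.0092593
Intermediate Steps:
X = -1
O(o) = -1/108 (O(o) = (¼)/(-27) = (¼)*(-1/27) = -1/108)
-O(C(k(1, 0)) + X*2) = -1*(-1/108) = 1/108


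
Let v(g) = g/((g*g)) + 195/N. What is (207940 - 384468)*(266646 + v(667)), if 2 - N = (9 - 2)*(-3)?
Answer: -31397011996064/667 ≈ -4.7072e+10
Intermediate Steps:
N = 23 (N = 2 - (9 - 2)*(-3) = 2 - 7*(-3) = 2 - 1*(-21) = 2 + 21 = 23)
v(g) = 195/23 + 1/g (v(g) = g/((g*g)) + 195/23 = g/(g²) + 195*(1/23) = g/g² + 195/23 = 1/g + 195/23 = 195/23 + 1/g)
(207940 - 384468)*(266646 + v(667)) = (207940 - 384468)*(266646 + (195/23 + 1/667)) = -176528*(266646 + (195/23 + 1/667)) = -176528*(266646 + 5656/667) = -176528*177858538/667 = -31397011996064/667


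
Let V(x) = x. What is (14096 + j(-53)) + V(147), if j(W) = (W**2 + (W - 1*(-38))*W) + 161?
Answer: 18008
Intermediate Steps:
j(W) = 161 + W**2 + W*(38 + W) (j(W) = (W**2 + (W + 38)*W) + 161 = (W**2 + (38 + W)*W) + 161 = (W**2 + W*(38 + W)) + 161 = 161 + W**2 + W*(38 + W))
(14096 + j(-53)) + V(147) = (14096 + (161 + 2*(-53)**2 + 38*(-53))) + 147 = (14096 + (161 + 2*2809 - 2014)) + 147 = (14096 + (161 + 5618 - 2014)) + 147 = (14096 + 3765) + 147 = 17861 + 147 = 18008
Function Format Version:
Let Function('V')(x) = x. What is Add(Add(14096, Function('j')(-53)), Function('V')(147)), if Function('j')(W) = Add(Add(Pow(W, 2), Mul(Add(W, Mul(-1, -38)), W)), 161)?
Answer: 18008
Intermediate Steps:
Function('j')(W) = Add(161, Pow(W, 2), Mul(W, Add(38, W))) (Function('j')(W) = Add(Add(Pow(W, 2), Mul(Add(W, 38), W)), 161) = Add(Add(Pow(W, 2), Mul(Add(38, W), W)), 161) = Add(Add(Pow(W, 2), Mul(W, Add(38, W))), 161) = Add(161, Pow(W, 2), Mul(W, Add(38, W))))
Add(Add(14096, Function('j')(-53)), Function('V')(147)) = Add(Add(14096, Add(161, Mul(2, Pow(-53, 2)), Mul(38, -53))), 147) = Add(Add(14096, Add(161, Mul(2, 2809), -2014)), 147) = Add(Add(14096, Add(161, 5618, -2014)), 147) = Add(Add(14096, 3765), 147) = Add(17861, 147) = 18008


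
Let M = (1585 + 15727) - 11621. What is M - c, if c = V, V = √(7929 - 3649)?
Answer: 5691 - 2*√1070 ≈ 5625.6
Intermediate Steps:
M = 5691 (M = 17312 - 11621 = 5691)
V = 2*√1070 (V = √4280 = 2*√1070 ≈ 65.422)
c = 2*√1070 ≈ 65.422
M - c = 5691 - 2*√1070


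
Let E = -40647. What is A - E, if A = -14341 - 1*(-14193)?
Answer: 40499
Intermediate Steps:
A = -148 (A = -14341 + 14193 = -148)
A - E = -148 - 1*(-40647) = -148 + 40647 = 40499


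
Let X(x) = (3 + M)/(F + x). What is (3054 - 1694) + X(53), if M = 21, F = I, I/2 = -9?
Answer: 47624/35 ≈ 1360.7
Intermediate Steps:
I = -18 (I = 2*(-9) = -18)
F = -18
X(x) = 24/(-18 + x) (X(x) = (3 + 21)/(-18 + x) = 24/(-18 + x))
(3054 - 1694) + X(53) = (3054 - 1694) + 24/(-18 + 53) = 1360 + 24/35 = 47624/35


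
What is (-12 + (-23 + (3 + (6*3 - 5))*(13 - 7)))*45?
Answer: 2745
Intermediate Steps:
(-12 + (-23 + (3 + (6*3 - 5))*(13 - 7)))*45 = (-12 + (-23 + (3 + (18 - 5))*6))*45 = (-12 + (-23 + (3 + 13)*6))*45 = (-12 + (-23 + 16*6))*45 = (-12 + (-23 + 96))*45 = (-12 + 73)*45 = 61*45 = 2745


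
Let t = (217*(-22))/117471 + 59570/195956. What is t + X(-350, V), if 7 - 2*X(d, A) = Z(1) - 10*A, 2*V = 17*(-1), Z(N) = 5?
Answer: -237308089607/5754786819 ≈ -41.237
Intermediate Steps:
V = -17/2 (V = (17*(-1))/2 = (1/2)*(-17) = -17/2 ≈ -8.5000)
t = 3031126763/11509573638 (t = -4774*1/117471 + 59570*(1/195956) = -4774/117471 + 29785/97978 = 3031126763/11509573638 ≈ 0.26336)
X(d, A) = 1 + 5*A (X(d, A) = 7/2 - (5 - 10*A)/2 = 7/2 + (-5/2 + 5*A) = 1 + 5*A)
t + X(-350, V) = 3031126763/11509573638 + (1 + 5*(-17/2)) = 3031126763/11509573638 + (1 - 85/2) = 3031126763/11509573638 - 83/2 = -237308089607/5754786819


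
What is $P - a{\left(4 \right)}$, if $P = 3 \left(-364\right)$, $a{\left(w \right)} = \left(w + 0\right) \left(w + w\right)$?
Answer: $-1124$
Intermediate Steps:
$a{\left(w \right)} = 2 w^{2}$ ($a{\left(w \right)} = w 2 w = 2 w^{2}$)
$P = -1092$
$P - a{\left(4 \right)} = -1092 - 2 \cdot 4^{2} = -1092 - 2 \cdot 16 = -1092 - 32 = -1124$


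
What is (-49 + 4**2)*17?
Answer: -561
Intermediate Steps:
(-49 + 4**2)*17 = (-49 + 16)*17 = -33*17 = -561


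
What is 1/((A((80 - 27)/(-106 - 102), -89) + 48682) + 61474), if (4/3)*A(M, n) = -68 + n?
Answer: 4/440153 ≈ 9.0877e-6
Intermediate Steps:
A(M, n) = -51 + 3*n/4 (A(M, n) = 3*(-68 + n)/4 = -51 + 3*n/4)
1/((A((80 - 27)/(-106 - 102), -89) + 48682) + 61474) = 1/(((-51 + (¾)*(-89)) + 48682) + 61474) = 1/(((-51 - 267/4) + 48682) + 61474) = 1/((-471/4 + 48682) + 61474) = 1/(194257/4 + 61474) = 1/(440153/4) = 4/440153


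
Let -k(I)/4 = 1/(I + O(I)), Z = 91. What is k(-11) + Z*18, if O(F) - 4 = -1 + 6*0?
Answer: 3277/2 ≈ 1638.5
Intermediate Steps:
O(F) = 3 (O(F) = 4 + (-1 + 6*0) = 4 + (-1 + 0) = 4 - 1 = 3)
k(I) = -4/(3 + I) (k(I) = -4/(I + 3) = -4/(3 + I))
k(-11) + Z*18 = -4/(3 - 11) + 91*18 = -4/(-8) + 1638 = -4*(-⅛) + 1638 = ½ + 1638 = 3277/2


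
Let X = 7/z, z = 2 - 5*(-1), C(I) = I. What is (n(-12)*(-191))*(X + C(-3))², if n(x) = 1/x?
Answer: 191/3 ≈ 63.667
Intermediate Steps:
z = 7 (z = 2 + 5 = 7)
X = 1 (X = 7/7 = 7*(⅐) = 1)
(n(-12)*(-191))*(X + C(-3))² = (-191/(-12))*(1 - 3)² = -1/12*(-191)*(-2)² = (191/12)*4 = 191/3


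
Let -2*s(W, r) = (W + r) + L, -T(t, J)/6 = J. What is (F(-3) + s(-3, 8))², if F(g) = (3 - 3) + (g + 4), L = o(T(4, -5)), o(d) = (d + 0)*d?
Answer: 815409/4 ≈ 2.0385e+5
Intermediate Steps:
T(t, J) = -6*J
o(d) = d² (o(d) = d*d = d²)
L = 900 (L = (-6*(-5))² = 30² = 900)
s(W, r) = -450 - W/2 - r/2 (s(W, r) = -((W + r) + 900)/2 = -(900 + W + r)/2 = -450 - W/2 - r/2)
F(g) = 4 + g (F(g) = 0 + (4 + g) = 4 + g)
(F(-3) + s(-3, 8))² = ((4 - 3) + (-450 - ½*(-3) - ½*8))² = (1 + (-450 + 3/2 - 4))² = (1 - 905/2)² = (-903/2)² = 815409/4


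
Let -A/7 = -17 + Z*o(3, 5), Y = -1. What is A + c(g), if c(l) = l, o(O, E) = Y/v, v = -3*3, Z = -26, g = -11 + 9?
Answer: 1235/9 ≈ 137.22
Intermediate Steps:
g = -2
v = -9
o(O, E) = ⅑ (o(O, E) = -1/(-9) = -1*(-⅑) = ⅑)
A = 1253/9 (A = -7*(-17 - 26*⅑) = -7*(-17 - 26/9) = -7*(-179/9) = 1253/9 ≈ 139.22)
A + c(g) = 1253/9 - 2 = 1235/9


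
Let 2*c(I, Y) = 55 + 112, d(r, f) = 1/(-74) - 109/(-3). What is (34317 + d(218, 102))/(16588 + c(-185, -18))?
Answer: 7626437/3701073 ≈ 2.0606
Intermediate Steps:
d(r, f) = 8063/222 (d(r, f) = 1*(-1/74) - 109*(-⅓) = -1/74 + 109/3 = 8063/222)
c(I, Y) = 167/2 (c(I, Y) = (55 + 112)/2 = (½)*167 = 167/2)
(34317 + d(218, 102))/(16588 + c(-185, -18)) = (34317 + 8063/222)/(16588 + 167/2) = 7626437/(222*(33343/2)) = (7626437/222)*(2/33343) = 7626437/3701073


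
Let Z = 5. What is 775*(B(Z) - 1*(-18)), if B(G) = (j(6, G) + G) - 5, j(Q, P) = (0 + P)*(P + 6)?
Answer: 56575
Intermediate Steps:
j(Q, P) = P*(6 + P)
B(G) = -5 + G + G*(6 + G) (B(G) = (G*(6 + G) + G) - 5 = (G + G*(6 + G)) - 5 = -5 + G + G*(6 + G))
775*(B(Z) - 1*(-18)) = 775*((-5 + 5 + 5*(6 + 5)) - 1*(-18)) = 775*((-5 + 5 + 5*11) + 18) = 775*((-5 + 5 + 55) + 18) = 775*(55 + 18) = 775*73 = 56575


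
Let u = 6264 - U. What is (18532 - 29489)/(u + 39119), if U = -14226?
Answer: -10957/59609 ≈ -0.18381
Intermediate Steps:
u = 20490 (u = 6264 - 1*(-14226) = 6264 + 14226 = 20490)
(18532 - 29489)/(u + 39119) = (18532 - 29489)/(20490 + 39119) = -10957/59609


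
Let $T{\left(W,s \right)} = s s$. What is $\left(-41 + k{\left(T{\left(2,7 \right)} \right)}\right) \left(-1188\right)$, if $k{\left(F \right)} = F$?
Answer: $-9504$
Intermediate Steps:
$T{\left(W,s \right)} = s^{2}$
$\left(-41 + k{\left(T{\left(2,7 \right)} \right)}\right) \left(-1188\right) = \left(-41 + 7^{2}\right) \left(-1188\right) = \left(-41 + 49\right) \left(-1188\right) = 8 \left(-1188\right) = -9504$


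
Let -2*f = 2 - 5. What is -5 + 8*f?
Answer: 7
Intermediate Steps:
f = 3/2 (f = -(2 - 5)/2 = -½*(-3) = 3/2 ≈ 1.5000)
-5 + 8*f = -5 + 8*(3/2) = -5 + 12 = 7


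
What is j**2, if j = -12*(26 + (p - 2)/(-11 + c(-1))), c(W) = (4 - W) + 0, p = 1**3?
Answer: 98596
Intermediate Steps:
p = 1
c(W) = 4 - W
j = -314 (j = -12*(26 + (1 - 2)/(-11 + (4 - 1*(-1)))) = -12*(26 - 1/(-11 + (4 + 1))) = -12*(26 - 1/(-11 + 5)) = -12*(26 - 1/(-6)) = -12*(26 - 1*(-1/6)) = -12*(26 + 1/6) = -12*157/6 = -1*314 = -314)
j**2 = (-314)**2 = 98596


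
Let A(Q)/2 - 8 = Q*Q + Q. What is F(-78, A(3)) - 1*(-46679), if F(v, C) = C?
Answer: 46719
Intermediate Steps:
A(Q) = 16 + 2*Q + 2*Q² (A(Q) = 16 + 2*(Q*Q + Q) = 16 + 2*(Q² + Q) = 16 + 2*(Q + Q²) = 16 + (2*Q + 2*Q²) = 16 + 2*Q + 2*Q²)
F(-78, A(3)) - 1*(-46679) = (16 + 2*3 + 2*3²) - 1*(-46679) = (16 + 6 + 2*9) + 46679 = (16 + 6 + 18) + 46679 = 40 + 46679 = 46719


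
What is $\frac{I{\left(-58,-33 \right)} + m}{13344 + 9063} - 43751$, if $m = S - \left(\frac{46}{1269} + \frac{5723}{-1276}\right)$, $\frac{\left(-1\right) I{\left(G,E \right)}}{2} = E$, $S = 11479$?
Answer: $- \frac{1587372594499537}{36282400308} \approx -43751.0$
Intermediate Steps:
$I{\left(G,E \right)} = - 2 E$
$m = \frac{18594505667}{1619244}$ ($m = 11479 - \left(\frac{46}{1269} + \frac{5723}{-1276}\right) = 11479 - \left(46 \cdot \frac{1}{1269} + 5723 \left(- \frac{1}{1276}\right)\right) = 11479 - \left(\frac{46}{1269} - \frac{5723}{1276}\right) = 11479 - - \frac{7203791}{1619244} = 11479 + \frac{7203791}{1619244} = \frac{18594505667}{1619244} \approx 11483.0$)
$\frac{I{\left(-58,-33 \right)} + m}{13344 + 9063} - 43751 = \frac{\left(-2\right) \left(-33\right) + \frac{18594505667}{1619244}}{13344 + 9063} - 43751 = \frac{66 + \frac{18594505667}{1619244}}{22407} - 43751 = \frac{18701375771}{1619244} \cdot \frac{1}{22407} - 43751 = \frac{18701375771}{36282400308} - 43751 = - \frac{1587372594499537}{36282400308}$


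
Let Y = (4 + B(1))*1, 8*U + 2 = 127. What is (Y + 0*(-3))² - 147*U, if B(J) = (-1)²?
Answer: -18175/8 ≈ -2271.9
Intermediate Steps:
B(J) = 1
U = 125/8 (U = -¼ + (⅛)*127 = -¼ + 127/8 = 125/8 ≈ 15.625)
Y = 5 (Y = (4 + 1)*1 = 5*1 = 5)
(Y + 0*(-3))² - 147*U = (5 + 0*(-3))² - 147*125/8 = (5 + 0)² - 18375/8 = 5² - 18375/8 = 25 - 18375/8 = -18175/8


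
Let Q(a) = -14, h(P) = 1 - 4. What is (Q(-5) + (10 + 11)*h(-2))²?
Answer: 5929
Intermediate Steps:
h(P) = -3
(Q(-5) + (10 + 11)*h(-2))² = (-14 + (10 + 11)*(-3))² = (-14 + 21*(-3))² = (-14 - 63)² = (-77)² = 5929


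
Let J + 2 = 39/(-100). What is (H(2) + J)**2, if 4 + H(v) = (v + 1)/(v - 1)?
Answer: 114921/10000 ≈ 11.492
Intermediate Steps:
H(v) = -4 + (1 + v)/(-1 + v) (H(v) = -4 + (v + 1)/(v - 1) = -4 + (1 + v)/(-1 + v))
J = -239/100 (J = -2 + 39/(-100) = -2 + 39*(-1/100) = -2 - 39/100 = -239/100 ≈ -2.3900)
(H(2) + J)**2 = ((5 - 3*2)/(-1 + 2) - 239/100)**2 = ((5 - 6)/1 - 239/100)**2 = (1*(-1) - 239/100)**2 = (-1 - 239/100)**2 = (-339/100)**2 = 114921/10000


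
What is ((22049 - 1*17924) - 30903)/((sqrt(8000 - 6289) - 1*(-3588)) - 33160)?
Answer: 263959672/291500491 + 8926*sqrt(1711)/291500491 ≈ 0.90679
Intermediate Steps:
((22049 - 1*17924) - 30903)/((sqrt(8000 - 6289) - 1*(-3588)) - 33160) = ((22049 - 17924) - 30903)/((sqrt(1711) + 3588) - 33160) = (4125 - 30903)/((3588 + sqrt(1711)) - 33160) = -26778/(-29572 + sqrt(1711))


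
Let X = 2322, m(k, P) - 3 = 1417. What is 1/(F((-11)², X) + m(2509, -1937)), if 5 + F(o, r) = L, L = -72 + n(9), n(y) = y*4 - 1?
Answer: 1/1378 ≈ 0.00072569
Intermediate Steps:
m(k, P) = 1420 (m(k, P) = 3 + 1417 = 1420)
n(y) = -1 + 4*y (n(y) = 4*y - 1 = -1 + 4*y)
L = -37 (L = -72 + (-1 + 4*9) = -72 + (-1 + 36) = -72 + 35 = -37)
F(o, r) = -42 (F(o, r) = -5 - 37 = -42)
1/(F((-11)², X) + m(2509, -1937)) = 1/(-42 + 1420) = 1/1378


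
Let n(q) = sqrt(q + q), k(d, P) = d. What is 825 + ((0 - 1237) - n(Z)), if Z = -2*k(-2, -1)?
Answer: -412 - 2*sqrt(2) ≈ -414.83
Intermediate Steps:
Z = 4 (Z = -2*(-2) = 4)
n(q) = sqrt(2)*sqrt(q) (n(q) = sqrt(2*q) = sqrt(2)*sqrt(q))
825 + ((0 - 1237) - n(Z)) = 825 + ((0 - 1237) - sqrt(2)*sqrt(4)) = 825 + (-1237 - sqrt(2)*2) = 825 + (-1237 - 2*sqrt(2)) = -412 - 2*sqrt(2)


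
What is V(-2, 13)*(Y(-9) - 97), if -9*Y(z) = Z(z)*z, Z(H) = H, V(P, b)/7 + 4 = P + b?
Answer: -5194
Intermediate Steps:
V(P, b) = -28 + 7*P + 7*b (V(P, b) = -28 + 7*(P + b) = -28 + (7*P + 7*b) = -28 + 7*P + 7*b)
Y(z) = -z²/9 (Y(z) = -z*z/9 = -z²/9)
V(-2, 13)*(Y(-9) - 97) = (-28 + 7*(-2) + 7*13)*(-⅑*(-9)² - 97) = (-28 - 14 + 91)*(-⅑*81 - 97) = 49*(-9 - 97) = 49*(-106) = -5194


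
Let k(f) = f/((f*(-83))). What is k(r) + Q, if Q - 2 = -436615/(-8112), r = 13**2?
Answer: 37577525/673296 ≈ 55.811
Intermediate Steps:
r = 169
k(f) = -1/83 (k(f) = f/((-83*f)) = f*(-1/(83*f)) = -1/83)
Q = 452839/8112 (Q = 2 - 436615/(-8112) = 2 - 436615*(-1/8112) = 2 + 436615/8112 = 452839/8112 ≈ 55.823)
k(r) + Q = -1/83 + 452839/8112 = 37577525/673296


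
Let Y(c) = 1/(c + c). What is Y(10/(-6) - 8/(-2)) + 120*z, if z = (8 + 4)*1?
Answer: 20163/14 ≈ 1440.2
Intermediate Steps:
z = 12 (z = 12*1 = 12)
Y(c) = 1/(2*c)
Y(10/(-6) - 8/(-2)) + 120*z = 1/(2*(10/(-6) - 8/(-2))) + 120*12 = 1/(2*(10*(-⅙) - 8*(-½))) + 1440 = 1/(2*(-5/3 + 4)) + 1440 = 1/(2*(7/3)) + 1440 = (½)*(3/7) + 1440 = 3/14 + 1440 = 20163/14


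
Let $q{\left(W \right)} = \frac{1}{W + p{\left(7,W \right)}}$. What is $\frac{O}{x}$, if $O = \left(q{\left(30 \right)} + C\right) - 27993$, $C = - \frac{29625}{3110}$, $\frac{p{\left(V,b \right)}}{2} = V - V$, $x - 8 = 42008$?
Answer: $- \frac{130631627}{196004640} \approx -0.66647$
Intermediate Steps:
$x = 42016$ ($x = 8 + 42008 = 42016$)
$p{\left(V,b \right)} = 0$ ($p{\left(V,b \right)} = 2 \left(V - V\right) = 2 \cdot 0 = 0$)
$C = - \frac{5925}{622}$ ($C = \left(-29625\right) \frac{1}{3110} = - \frac{5925}{622} \approx -9.5257$)
$q{\left(W \right)} = \frac{1}{W}$ ($q{\left(W \right)} = \frac{1}{W + 0} = \frac{1}{W}$)
$O = - \frac{130631627}{4665}$ ($O = \left(\frac{1}{30} - \frac{5925}{622}\right) - 27993 = - \frac{44282}{4665} - 27993 = - \frac{130631627}{4665} \approx -28003.0$)
$\frac{O}{x} = - \frac{130631627}{4665 \cdot 42016} = \left(- \frac{130631627}{4665}\right) \frac{1}{42016} = - \frac{130631627}{196004640}$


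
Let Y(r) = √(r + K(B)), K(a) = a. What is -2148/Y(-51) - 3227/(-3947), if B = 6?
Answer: 3227/3947 + 716*I*√5/5 ≈ 0.81758 + 320.21*I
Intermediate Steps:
Y(r) = √(6 + r) (Y(r) = √(r + 6) = √(6 + r))
-2148/Y(-51) - 3227/(-3947) = -2148/√(6 - 51) - 3227/(-3947) = -2148*(-I*√5/15) - 3227*(-1/3947) = -2148*(-I*√5/15) + 3227/3947 = -(-716)*I*√5/5 + 3227/3947 = 716*I*√5/5 + 3227/3947 = 3227/3947 + 716*I*√5/5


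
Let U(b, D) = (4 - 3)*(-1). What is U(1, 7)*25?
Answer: -25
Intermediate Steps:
U(b, D) = -1 (U(b, D) = 1*(-1) = -1)
U(1, 7)*25 = -1*25 = -25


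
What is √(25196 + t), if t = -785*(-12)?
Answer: 2*√8654 ≈ 186.05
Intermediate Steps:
t = 9420
√(25196 + t) = √(25196 + 9420) = √34616 = 2*√8654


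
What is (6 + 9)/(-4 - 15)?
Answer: -15/19 ≈ -0.78947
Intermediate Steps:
(6 + 9)/(-4 - 15) = 15/(-19) = 15*(-1/19) = -15/19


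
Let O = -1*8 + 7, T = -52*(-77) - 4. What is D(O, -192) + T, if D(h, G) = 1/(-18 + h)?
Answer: 75999/19 ≈ 3999.9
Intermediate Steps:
T = 4000 (T = 4004 - 4 = 4000)
O = -1 (O = -8 + 7 = -1)
D(O, -192) + T = 1/(-18 - 1) + 4000 = 1/(-19) + 4000 = -1/19 + 4000 = 75999/19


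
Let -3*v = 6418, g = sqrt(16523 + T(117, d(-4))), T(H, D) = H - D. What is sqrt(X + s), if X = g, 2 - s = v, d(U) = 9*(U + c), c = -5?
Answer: sqrt(19272 + 9*sqrt(16721))/3 ≈ 47.651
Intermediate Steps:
d(U) = -45 + 9*U (d(U) = 9*(U - 5) = 9*(-5 + U) = -45 + 9*U)
g = sqrt(16721) (g = sqrt(16523 + (117 - (-45 + 9*(-4)))) = sqrt(16523 + (117 - (-45 - 36))) = sqrt(16523 + (117 - 1*(-81))) = sqrt(16523 + (117 + 81)) = sqrt(16523 + 198) = sqrt(16721) ≈ 129.31)
v = -6418/3 (v = -1/3*6418 = -6418/3 ≈ -2139.3)
s = 6424/3 (s = 2 - 1*(-6418/3) = 2 + 6418/3 = 6424/3 ≈ 2141.3)
X = sqrt(16721) ≈ 129.31
sqrt(X + s) = sqrt(sqrt(16721) + 6424/3) = sqrt(6424/3 + sqrt(16721))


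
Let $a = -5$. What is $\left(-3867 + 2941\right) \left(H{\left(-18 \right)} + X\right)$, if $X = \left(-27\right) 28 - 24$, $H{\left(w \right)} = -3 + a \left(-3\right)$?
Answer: $711168$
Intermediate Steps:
$H{\left(w \right)} = 12$ ($H{\left(w \right)} = -3 - -15 = -3 + 15 = 12$)
$X = -780$ ($X = -756 - 24 = -780$)
$\left(-3867 + 2941\right) \left(H{\left(-18 \right)} + X\right) = \left(-3867 + 2941\right) \left(12 - 780\right) = \left(-926\right) \left(-768\right) = 711168$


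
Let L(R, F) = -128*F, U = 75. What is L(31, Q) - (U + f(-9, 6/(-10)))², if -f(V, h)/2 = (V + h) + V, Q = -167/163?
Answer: -50765123/4075 ≈ -12458.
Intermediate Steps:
Q = -167/163 (Q = -167*1/163 = -167/163 ≈ -1.0245)
f(V, h) = -4*V - 2*h (f(V, h) = -2*((V + h) + V) = -2*(h + 2*V) = -4*V - 2*h)
L(31, Q) - (U + f(-9, 6/(-10)))² = -128*(-167/163) - (75 + (-4*(-9) - 12/(-10)))² = 21376/163 - (75 + (36 - 12*(-1)/10))² = 21376/163 - (75 + (36 - 2*(-⅗)))² = 21376/163 - (75 + (36 + 6/5))² = 21376/163 - (75 + 186/5)² = 21376/163 - (561/5)² = 21376/163 - 1*314721/25 = 21376/163 - 314721/25 = -50765123/4075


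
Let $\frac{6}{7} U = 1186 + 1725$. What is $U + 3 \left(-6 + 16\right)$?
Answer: $\frac{20557}{6} \approx 3426.2$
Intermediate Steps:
$U = \frac{20377}{6}$ ($U = \frac{7 \left(1186 + 1725\right)}{6} = \frac{7}{6} \cdot 2911 = \frac{20377}{6} \approx 3396.2$)
$U + 3 \left(-6 + 16\right) = \frac{20377}{6} + 3 \left(-6 + 16\right) = \frac{20377}{6} + 3 \cdot 10 = \frac{20377}{6} + 30 = \frac{20557}{6}$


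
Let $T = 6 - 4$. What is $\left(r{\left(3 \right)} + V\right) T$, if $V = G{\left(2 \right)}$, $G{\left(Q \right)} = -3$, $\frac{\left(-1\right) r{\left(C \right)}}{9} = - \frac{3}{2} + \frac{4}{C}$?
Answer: $-3$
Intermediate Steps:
$r{\left(C \right)} = \frac{27}{2} - \frac{36}{C}$ ($r{\left(C \right)} = - 9 \left(- \frac{3}{2} + \frac{4}{C}\right) = \frac{27}{2} - \frac{36}{C}$)
$V = -3$
$T = 2$
$\left(r{\left(3 \right)} + V\right) T = \left(\left(\frac{27}{2} - \frac{36}{3}\right) - 3\right) 2 = \left(\left(\frac{27}{2} - 12\right) - 3\right) 2 = \left(\frac{3}{2} - 3\right) 2 = \left(- \frac{3}{2}\right) 2 = -3$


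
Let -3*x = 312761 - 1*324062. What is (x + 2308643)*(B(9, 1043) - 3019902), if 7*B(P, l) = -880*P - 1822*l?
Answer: -53295454467800/7 ≈ -7.6136e+12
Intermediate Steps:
B(P, l) = -1822*l/7 - 880*P/7 (B(P, l) = (-880*P - 1822*l)/7 = (-1822*l - 880*P)/7 = -1822*l/7 - 880*P/7)
x = 3767 (x = -(312761 - 1*324062)/3 = -(312761 - 324062)/3 = -⅓*(-11301) = 3767)
(x + 2308643)*(B(9, 1043) - 3019902) = (3767 + 2308643)*((-1822/7*1043 - 880/7*9) - 3019902) = 2312410*((-271478 - 7920/7) - 3019902) = 2312410*(-1908266/7 - 3019902) = 2312410*(-23047580/7) = -53295454467800/7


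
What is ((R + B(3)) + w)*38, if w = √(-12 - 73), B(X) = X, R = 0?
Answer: 114 + 38*I*√85 ≈ 114.0 + 350.34*I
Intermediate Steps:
w = I*√85 (w = √(-85) = I*√85 ≈ 9.2195*I)
((R + B(3)) + w)*38 = ((0 + 3) + I*√85)*38 = (3 + I*√85)*38 = 114 + 38*I*√85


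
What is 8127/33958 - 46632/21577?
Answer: -1408173177/732711766 ≈ -1.9219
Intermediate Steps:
8127/33958 - 46632/21577 = -1408173177/732711766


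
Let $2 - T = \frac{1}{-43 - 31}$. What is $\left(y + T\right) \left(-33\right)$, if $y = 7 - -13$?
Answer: $- \frac{53757}{74} \approx -726.45$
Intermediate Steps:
$T = \frac{149}{74}$ ($T = 2 - \frac{1}{-43 - 31} = 2 - \frac{1}{-74} = 2 - - \frac{1}{74} = 2 + \frac{1}{74} = \frac{149}{74} \approx 2.0135$)
$y = 20$ ($y = 7 + 13 = 20$)
$\left(y + T\right) \left(-33\right) = \left(20 + \frac{149}{74}\right) \left(-33\right) = \frac{1629}{74} \left(-33\right) = - \frac{53757}{74}$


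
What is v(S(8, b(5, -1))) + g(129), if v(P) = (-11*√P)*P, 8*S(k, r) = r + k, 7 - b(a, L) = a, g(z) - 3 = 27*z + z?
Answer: 3615 - 55*√5/8 ≈ 3599.6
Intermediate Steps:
g(z) = 3 + 28*z (g(z) = 3 + (27*z + z) = 3 + 28*z)
b(a, L) = 7 - a
S(k, r) = k/8 + r/8 (S(k, r) = (r + k)/8 = (k + r)/8 = k/8 + r/8)
v(P) = -11*P^(3/2)
v(S(8, b(5, -1))) + g(129) = -11*((⅛)*8 + (7 - 1*5)/8)^(3/2) + (3 + 28*129) = -11*(1 + (7 - 5)/8)^(3/2) + (3 + 3612) = -11*(1 + (⅛)*2)^(3/2) + 3615 = -11*(1 + ¼)^(3/2) + 3615 = -55*√5/8 + 3615 = 3615 - 55*√5/8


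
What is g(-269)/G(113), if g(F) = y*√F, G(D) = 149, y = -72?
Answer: -72*I*√269/149 ≈ -7.9254*I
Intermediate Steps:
g(F) = -72*√F
g(-269)/G(113) = -72*I*√269/149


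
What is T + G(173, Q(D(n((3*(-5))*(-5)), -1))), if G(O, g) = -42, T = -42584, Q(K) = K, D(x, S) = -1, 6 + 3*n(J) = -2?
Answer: -42626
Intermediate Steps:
n(J) = -8/3 (n(J) = -2 + (⅓)*(-2) = -2 - ⅔ = -8/3)
T + G(173, Q(D(n((3*(-5))*(-5)), -1))) = -42584 - 42 = -42626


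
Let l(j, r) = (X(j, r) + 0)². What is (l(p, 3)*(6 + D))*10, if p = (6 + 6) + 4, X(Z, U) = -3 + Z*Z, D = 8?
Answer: 8961260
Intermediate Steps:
X(Z, U) = -3 + Z²
p = 16 (p = 12 + 4 = 16)
l(j, r) = (-3 + j²)² (l(j, r) = ((-3 + j²) + 0)² = (-3 + j²)²)
(l(p, 3)*(6 + D))*10 = ((-3 + 16²)²*(6 + 8))*10 = ((-3 + 256)²*14)*10 = (253²*14)*10 = (64009*14)*10 = 896126*10 = 8961260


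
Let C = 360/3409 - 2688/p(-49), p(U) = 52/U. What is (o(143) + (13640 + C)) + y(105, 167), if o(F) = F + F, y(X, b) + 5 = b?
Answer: 736594128/44317 ≈ 16621.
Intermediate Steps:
y(X, b) = -5 + b
o(F) = 2*F
C = 112256232/44317 (C = 360/3409 - 2688/(52/(-49)) = 360*(1/3409) - 2688/(52*(-1/49)) = 360/3409 - 2688/(-52/49) = 360/3409 - 2688*(-49/52) = 360/3409 + 32928/13 = 112256232/44317 ≈ 2533.0)
(o(143) + (13640 + C)) + y(105, 167) = (2*143 + (13640 + 112256232/44317)) + (-5 + 167) = (286 + 716740112/44317) + 162 = 729414774/44317 + 162 = 736594128/44317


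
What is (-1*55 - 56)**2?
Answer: 12321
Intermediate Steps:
(-1*55 - 56)**2 = (-55 - 56)**2 = (-111)**2 = 12321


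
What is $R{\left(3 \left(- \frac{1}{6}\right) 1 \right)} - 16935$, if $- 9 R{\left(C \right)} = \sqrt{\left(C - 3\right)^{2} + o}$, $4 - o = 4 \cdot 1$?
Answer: $- \frac{304837}{18} \approx -16935.0$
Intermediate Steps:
$o = 0$ ($o = 4 - 4 \cdot 1 = 4 - 4 = 0$)
$R{\left(C \right)} = - \frac{\sqrt{\left(-3 + C\right)^{2}}}{9}$ ($R{\left(C \right)} = - \frac{\sqrt{\left(C - 3\right)^{2} + 0}}{9} = - \frac{\sqrt{\left(-3 + C\right)^{2} + 0}}{9} = - \frac{\sqrt{\left(-3 + C\right)^{2}}}{9}$)
$R{\left(3 \left(- \frac{1}{6}\right) 1 \right)} - 16935 = - \frac{\sqrt{\left(-3 + 3 \left(- \frac{1}{6}\right) 1\right)^{2}}}{9} - 16935 = - \frac{\sqrt{\left(-3 - \frac{1}{2}\right)^{2}}}{9} - 16935 = - \frac{\sqrt{\left(- \frac{7}{2}\right)^{2}}}{9} - 16935 = - \frac{\sqrt{\frac{49}{4}}}{9} - 16935 = \left(- \frac{1}{9}\right) \frac{7}{2} - 16935 = - \frac{7}{18} - 16935 = - \frac{304837}{18}$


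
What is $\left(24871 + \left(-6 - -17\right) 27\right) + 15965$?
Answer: $41133$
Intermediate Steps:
$\left(24871 + \left(-6 - -17\right) 27\right) + 15965 = \left(24871 + \left(-6 + 17\right) 27\right) + 15965 = \left(24871 + 11 \cdot 27\right) + 15965 = \left(24871 + 297\right) + 15965 = 25168 + 15965 = 41133$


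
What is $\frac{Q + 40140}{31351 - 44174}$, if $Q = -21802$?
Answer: $- \frac{18338}{12823} \approx -1.4301$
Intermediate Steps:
$\frac{Q + 40140}{31351 - 44174} = \frac{-21802 + 40140}{31351 - 44174} = \frac{18338}{-12823} = 18338 \left(- \frac{1}{12823}\right) = - \frac{18338}{12823}$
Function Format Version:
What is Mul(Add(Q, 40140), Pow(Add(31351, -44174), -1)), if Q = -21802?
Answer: Rational(-18338, 12823) ≈ -1.4301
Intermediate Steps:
Mul(Add(Q, 40140), Pow(Add(31351, -44174), -1)) = Mul(Add(-21802, 40140), Pow(Add(31351, -44174), -1)) = Mul(18338, Pow(-12823, -1)) = Mul(18338, Rational(-1, 12823)) = Rational(-18338, 12823)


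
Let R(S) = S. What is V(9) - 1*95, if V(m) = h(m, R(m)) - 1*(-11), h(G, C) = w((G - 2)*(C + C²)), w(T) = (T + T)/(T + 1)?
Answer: -51744/631 ≈ -82.003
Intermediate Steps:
w(T) = 2*T/(1 + T) (w(T) = (2*T)/(1 + T) = 2*T/(1 + T))
h(G, C) = 2*(-2 + G)*(C + C²)/(1 + (-2 + G)*(C + C²)) (h(G, C) = 2*((G - 2)*(C + C²))/(1 + (G - 2)*(C + C²)) = 2*((-2 + G)*(C + C²))/(1 + (-2 + G)*(C + C²)) = 2*(-2 + G)*(C + C²)/(1 + (-2 + G)*(C + C²)))
V(m) = 11 + 2*m*(-2 + m² - m)/(1 + m*(-2 + m² - m)) (V(m) = 2*m*(-2 + m - 2*m + m*m)/(1 + m*(-2 + m - 2*m + m*m)) - 1*(-11) = 2*m*(-2 + m - 2*m + m²)/(1 + m*(-2 + m - 2*m + m²)) + 11 = 2*m*(-2 + m² - m)/(1 + m*(-2 + m² - m)) + 11 = 11 + 2*m*(-2 + m² - m)/(1 + m*(-2 + m² - m)))
V(9) - 1*95 = (11 + 13*9*(-2 + 9² - 1*9))/(1 + 9*(-2 + 9² - 1*9)) - 1*95 = (11 + 13*9*(-2 + 81 - 9))/(1 + 9*(-2 + 81 - 9)) - 95 = (11 + 13*9*70)/(1 + 9*70) - 95 = (11 + 8190)/(1 + 630) - 95 = 8201/631 - 95 = -51744/631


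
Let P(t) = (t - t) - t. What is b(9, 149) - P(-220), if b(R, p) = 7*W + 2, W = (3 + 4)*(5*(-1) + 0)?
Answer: -463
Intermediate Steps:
P(t) = -t (P(t) = 0 - t = -t)
W = -35 (W = 7*(-5 + 0) = 7*(-5) = -35)
b(R, p) = -243 (b(R, p) = 7*(-35) + 2 = -245 + 2 = -243)
b(9, 149) - P(-220) = -243 - (-1)*(-220) = -243 - 1*220 = -243 - 220 = -463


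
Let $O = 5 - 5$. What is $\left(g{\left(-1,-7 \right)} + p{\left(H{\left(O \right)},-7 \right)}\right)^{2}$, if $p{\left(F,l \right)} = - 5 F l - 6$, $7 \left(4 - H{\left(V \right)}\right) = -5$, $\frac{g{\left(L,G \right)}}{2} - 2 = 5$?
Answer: $29929$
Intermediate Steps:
$O = 0$
$g{\left(L,G \right)} = 14$ ($g{\left(L,G \right)} = 4 + 2 \cdot 5 = 4 + 10 = 14$)
$H{\left(V \right)} = \frac{33}{7}$ ($H{\left(V \right)} = 4 - - \frac{5}{7} = 4 + \frac{5}{7} = \frac{33}{7}$)
$p{\left(F,l \right)} = -6 - 5 F l$ ($p{\left(F,l \right)} = - 5 F l - 6 = -6 - 5 F l$)
$\left(g{\left(-1,-7 \right)} + p{\left(H{\left(O \right)},-7 \right)}\right)^{2} = \left(14 - \left(6 + \frac{165}{7} \left(-7\right)\right)\right)^{2} = \left(14 + \left(-6 + 165\right)\right)^{2} = \left(14 + 159\right)^{2} = 173^{2} = 29929$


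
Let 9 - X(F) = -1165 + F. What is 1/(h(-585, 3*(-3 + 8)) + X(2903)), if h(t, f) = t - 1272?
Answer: -1/3586 ≈ -0.00027886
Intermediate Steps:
h(t, f) = -1272 + t
X(F) = 1174 - F (X(F) = 9 - (-1165 + F) = 9 + (1165 - F) = 1174 - F)
1/(h(-585, 3*(-3 + 8)) + X(2903)) = 1/((-1272 - 585) + (1174 - 1*2903)) = 1/(-1857 + (1174 - 2903)) = 1/(-1857 - 1729) = 1/(-3586) = -1/3586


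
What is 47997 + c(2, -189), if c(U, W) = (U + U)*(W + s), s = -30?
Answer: 47121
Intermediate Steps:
c(U, W) = 2*U*(-30 + W) (c(U, W) = (U + U)*(W - 30) = (2*U)*(-30 + W) = 2*U*(-30 + W))
47997 + c(2, -189) = 47997 + 2*2*(-30 - 189) = 47997 + 2*2*(-219) = 47997 - 876 = 47121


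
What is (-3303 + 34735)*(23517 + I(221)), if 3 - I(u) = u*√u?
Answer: 739280640 - 6946472*√221 ≈ 6.3601e+8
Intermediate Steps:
I(u) = 3 - u^(3/2) (I(u) = 3 - u*√u = 3 - u^(3/2))
(-3303 + 34735)*(23517 + I(221)) = (-3303 + 34735)*(23517 + (3 - 221^(3/2))) = 31432*(23517 + (3 - 221*√221)) = 31432*(23520 - 221*√221) = 739280640 - 6946472*√221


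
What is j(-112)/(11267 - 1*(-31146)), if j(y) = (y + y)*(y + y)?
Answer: 7168/6059 ≈ 1.1830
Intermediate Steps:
j(y) = 4*y**2 (j(y) = (2*y)*(2*y) = 4*y**2)
j(-112)/(11267 - 1*(-31146)) = (4*(-112)**2)/(11267 - 1*(-31146)) = (4*12544)/(11267 + 31146) = 50176/42413 = 50176*(1/42413) = 7168/6059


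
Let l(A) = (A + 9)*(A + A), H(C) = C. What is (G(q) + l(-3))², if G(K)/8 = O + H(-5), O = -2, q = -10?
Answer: 8464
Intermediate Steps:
G(K) = -56 (G(K) = 8*(-2 - 5) = 8*(-7) = -56)
l(A) = 2*A*(9 + A) (l(A) = (9 + A)*(2*A) = 2*A*(9 + A))
(G(q) + l(-3))² = (-56 + 2*(-3)*(9 - 3))² = (-56 + 2*(-3)*6)² = (-56 - 36)² = (-92)² = 8464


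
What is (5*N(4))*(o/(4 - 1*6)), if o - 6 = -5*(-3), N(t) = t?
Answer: -210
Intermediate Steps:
o = 21 (o = 6 - 5*(-3) = 6 + 15 = 21)
(5*N(4))*(o/(4 - 1*6)) = (5*4)*(21/(4 - 1*6)) = 20*(21/(4 - 6)) = 20*(21/(-2)) = 20*(21*(-½)) = 20*(-21/2) = -210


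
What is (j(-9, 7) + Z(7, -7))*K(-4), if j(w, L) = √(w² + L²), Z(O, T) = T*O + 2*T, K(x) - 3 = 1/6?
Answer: -399/2 + 19*√130/6 ≈ -163.39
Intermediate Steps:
K(x) = 19/6 (K(x) = 3 + 1/6 = 3 + ⅙ = 19/6)
Z(O, T) = 2*T + O*T (Z(O, T) = O*T + 2*T = 2*T + O*T)
j(w, L) = √(L² + w²)
(j(-9, 7) + Z(7, -7))*K(-4) = (√(7² + (-9)²) - 7*(2 + 7))*(19/6) = (√(49 + 81) - 7*9)*(19/6) = (√130 - 63)*(19/6) = (-63 + √130)*(19/6) = -399/2 + 19*√130/6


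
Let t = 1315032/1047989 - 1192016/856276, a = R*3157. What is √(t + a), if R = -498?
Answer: I*√79127049421647892443921163334/224341957241 ≈ 1253.9*I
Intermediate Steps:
a = -1572186 (a = -498*3157 = -1572186)
t = -30797328748/224341957241 (t = 1315032*(1/1047989) - 1192016*1/856276 = 1315032/1047989 - 298004/214069 = -30797328748/224341957241 ≈ -0.13728)
√(t + a) = √(-30797328748/224341957241 - 1572186) = √(-352707315184227574/224341957241) = I*√79127049421647892443921163334/224341957241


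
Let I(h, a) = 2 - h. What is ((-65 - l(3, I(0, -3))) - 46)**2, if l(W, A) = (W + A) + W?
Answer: 14161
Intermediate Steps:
l(W, A) = A + 2*W (l(W, A) = (A + W) + W = A + 2*W)
((-65 - l(3, I(0, -3))) - 46)**2 = ((-65 - ((2 - 1*0) + 2*3)) - 46)**2 = ((-65 - ((2 + 0) + 6)) - 46)**2 = ((-65 - (2 + 6)) - 46)**2 = ((-65 - 1*8) - 46)**2 = ((-65 - 8) - 46)**2 = (-73 - 46)**2 = (-119)**2 = 14161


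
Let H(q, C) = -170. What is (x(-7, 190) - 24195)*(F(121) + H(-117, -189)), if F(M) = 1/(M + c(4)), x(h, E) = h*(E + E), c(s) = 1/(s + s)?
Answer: 4423609310/969 ≈ 4.5651e+6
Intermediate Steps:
c(s) = 1/(2*s)
x(h, E) = 2*E*h (x(h, E) = h*(2*E) = 2*E*h)
F(M) = 1/(⅛ + M) (F(M) = 1/(M + (½)/4) = 1/(M + (½)*(¼)) = 1/(M + ⅛) = 1/(⅛ + M))
(x(-7, 190) - 24195)*(F(121) + H(-117, -189)) = (2*190*(-7) - 24195)*(8/(1 + 8*121) - 170) = (-2660 - 24195)*(8/(1 + 968) - 170) = -26855*(8/969 - 170) = -26855*(-164722/969) = 4423609310/969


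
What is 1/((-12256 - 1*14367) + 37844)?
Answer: 1/11221 ≈ 8.9119e-5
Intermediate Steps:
1/((-12256 - 1*14367) + 37844) = 1/((-12256 - 14367) + 37844) = 1/(-26623 + 37844) = 1/11221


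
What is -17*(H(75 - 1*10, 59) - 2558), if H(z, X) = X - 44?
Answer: 43231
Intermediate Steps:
H(z, X) = -44 + X
-17*(H(75 - 1*10, 59) - 2558) = -17*((-44 + 59) - 2558) = -17*(15 - 2558) = -17*(-2543) = 43231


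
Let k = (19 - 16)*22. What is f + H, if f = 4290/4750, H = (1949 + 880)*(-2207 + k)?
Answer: -2877021846/475 ≈ -6.0569e+6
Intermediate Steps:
k = 66 (k = 3*22 = 66)
H = -6056889 (H = (1949 + 880)*(-2207 + 66) = 2829*(-2141) = -6056889)
f = 429/475 (f = 4290*(1/4750) = 429/475 ≈ 0.90316)
f + H = 429/475 - 6056889 = -2877021846/475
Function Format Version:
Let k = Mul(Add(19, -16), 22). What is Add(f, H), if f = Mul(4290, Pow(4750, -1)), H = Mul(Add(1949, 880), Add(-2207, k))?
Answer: Rational(-2877021846, 475) ≈ -6.0569e+6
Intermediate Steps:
k = 66 (k = Mul(3, 22) = 66)
H = -6056889 (H = Mul(Add(1949, 880), Add(-2207, 66)) = Mul(2829, -2141) = -6056889)
f = Rational(429, 475) (f = Mul(4290, Rational(1, 4750)) = Rational(429, 475) ≈ 0.90316)
Add(f, H) = Add(Rational(429, 475), -6056889) = Rational(-2877021846, 475)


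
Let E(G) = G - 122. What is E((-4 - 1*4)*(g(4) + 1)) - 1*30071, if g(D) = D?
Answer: -30233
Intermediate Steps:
E(G) = -122 + G
E((-4 - 1*4)*(g(4) + 1)) - 1*30071 = (-122 + (-4 - 1*4)*(4 + 1)) - 1*30071 = (-122 + (-4 - 4)*5) - 30071 = (-122 - 8*5) - 30071 = (-122 - 40) - 30071 = -162 - 30071 = -30233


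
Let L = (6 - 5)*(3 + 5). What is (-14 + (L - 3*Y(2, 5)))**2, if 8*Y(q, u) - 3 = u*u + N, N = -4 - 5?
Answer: 11025/64 ≈ 172.27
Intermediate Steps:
N = -9
L = 8 (L = 1*8 = 8)
Y(q, u) = -3/4 + u**2/8 (Y(q, u) = 3/8 + (u*u - 9)/8 = 3/8 + (u**2 - 9)/8 = 3/8 + (-9 + u**2)/8 = 3/8 + (-9/8 + u**2/8) = -3/4 + u**2/8)
(-14 + (L - 3*Y(2, 5)))**2 = (-14 + (8 - 3*(-3/4 + (1/8)*5**2)))**2 = (-14 + (8 - 3*(-3/4 + (1/8)*25)))**2 = (-14 + (8 - 3*(-3/4 + 25/8)))**2 = (-14 + (8 - 3*19/8))**2 = (-14 + (8 - 57/8))**2 = (-14 + 7/8)**2 = (-105/8)**2 = 11025/64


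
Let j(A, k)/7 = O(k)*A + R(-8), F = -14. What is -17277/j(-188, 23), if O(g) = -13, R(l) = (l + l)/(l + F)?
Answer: -63349/62748 ≈ -1.0096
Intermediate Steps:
R(l) = 2*l/(-14 + l) (R(l) = (l + l)/(l - 14) = (2*l)/(-14 + l) = 2*l/(-14 + l))
j(A, k) = 56/11 - 91*A (j(A, k) = 7*(-13*A + 2*(-8)/(-14 - 8)) = 7*(-13*A + 2*(-8)/(-22)) = 7*(-13*A + 2*(-8)*(-1/22)) = 7*(-13*A + 8/11) = 7*(8/11 - 13*A) = 56/11 - 91*A)
-17277/j(-188, 23) = -17277/(56/11 - 91*(-188)) = -17277/(56/11 + 17108) = -17277/188244/11 = -17277*11/188244 = -63349/62748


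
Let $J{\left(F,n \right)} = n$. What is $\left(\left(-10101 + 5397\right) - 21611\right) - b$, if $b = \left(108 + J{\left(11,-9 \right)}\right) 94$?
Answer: $-35621$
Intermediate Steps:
$b = 9306$ ($b = \left(108 - 9\right) 94 = 99 \cdot 94 = 9306$)
$\left(\left(-10101 + 5397\right) - 21611\right) - b = \left(\left(-10101 + 5397\right) - 21611\right) - 9306 = \left(-4704 - 21611\right) - 9306 = -26315 - 9306 = -35621$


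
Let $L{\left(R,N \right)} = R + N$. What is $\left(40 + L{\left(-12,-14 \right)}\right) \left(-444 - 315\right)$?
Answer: $-10626$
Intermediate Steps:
$L{\left(R,N \right)} = N + R$
$\left(40 + L{\left(-12,-14 \right)}\right) \left(-444 - 315\right) = \left(40 - 26\right) \left(-444 - 315\right) = \left(40 - 26\right) \left(-759\right) = 14 \left(-759\right) = -10626$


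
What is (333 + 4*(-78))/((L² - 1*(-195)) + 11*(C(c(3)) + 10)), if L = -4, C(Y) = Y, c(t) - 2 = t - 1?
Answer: 21/365 ≈ 0.057534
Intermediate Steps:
c(t) = 1 + t (c(t) = 2 + (t - 1) = 2 + (-1 + t) = 1 + t)
(333 + 4*(-78))/((L² - 1*(-195)) + 11*(C(c(3)) + 10)) = (333 + 4*(-78))/(((-4)² - 1*(-195)) + 11*((1 + 3) + 10)) = (333 - 312)/((16 + 195) + 11*(4 + 10)) = 21/(211 + 11*14) = 21/(211 + 154) = 21/365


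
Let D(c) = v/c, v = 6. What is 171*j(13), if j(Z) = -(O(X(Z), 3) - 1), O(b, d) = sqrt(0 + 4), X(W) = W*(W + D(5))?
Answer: -171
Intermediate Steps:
D(c) = 6/c
X(W) = W*(6/5 + W) (X(W) = W*(W + 6/5) = W*(6/5 + W))
O(b, d) = 2 (O(b, d) = sqrt(4) = 2)
j(Z) = -1 (j(Z) = -(2 - 1) = -1*1 = -1)
171*j(13) = 171*(-1) = -171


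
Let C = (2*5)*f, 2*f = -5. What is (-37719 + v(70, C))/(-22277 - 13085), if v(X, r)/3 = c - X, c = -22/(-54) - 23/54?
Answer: 682723/636516 ≈ 1.0726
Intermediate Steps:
f = -5/2 (f = (½)*(-5) = -5/2 ≈ -2.5000)
c = -1/54 (c = -22*(-1/54) - 23*1/54 = 11/27 - 23/54 = -1/54 ≈ -0.018519)
C = -25 (C = (2*5)*(-5/2) = 10*(-5/2) = -25)
v(X, r) = -1/18 - 3*X (v(X, r) = 3*(-1/54 - X) = -1/18 - 3*X)
(-37719 + v(70, C))/(-22277 - 13085) = (-37719 + (-1/18 - 3*70))/(-22277 - 13085) = (-37719 + (-1/18 - 210))/(-35362) = (-37719 - 3781/18)*(-1/35362) = -682723/18*(-1/35362) = 682723/636516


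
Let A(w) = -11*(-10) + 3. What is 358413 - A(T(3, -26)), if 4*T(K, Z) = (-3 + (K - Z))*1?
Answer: 358300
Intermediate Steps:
T(K, Z) = -3/4 - Z/4 + K/4 (T(K, Z) = ((-3 + (K - Z))*1)/4 = ((-3 + K - Z)*1)/4 = (-3 + K - Z)/4 = -3/4 - Z/4 + K/4)
A(w) = 113 (A(w) = 110 + 3 = 113)
358413 - A(T(3, -26)) = 358413 - 1*113 = 358413 - 113 = 358300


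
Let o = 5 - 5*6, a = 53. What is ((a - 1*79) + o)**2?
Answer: 2601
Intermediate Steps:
o = -25 (o = 5 - 30 = -25)
((a - 1*79) + o)**2 = ((53 - 1*79) - 25)**2 = ((53 - 79) - 25)**2 = (-26 - 25)**2 = (-51)**2 = 2601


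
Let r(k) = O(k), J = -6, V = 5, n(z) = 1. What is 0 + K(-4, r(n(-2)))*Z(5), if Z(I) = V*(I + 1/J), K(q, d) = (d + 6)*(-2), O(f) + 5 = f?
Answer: -290/3 ≈ -96.667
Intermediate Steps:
O(f) = -5 + f
r(k) = -5 + k
K(q, d) = -12 - 2*d (K(q, d) = (6 + d)*(-2) = -12 - 2*d)
Z(I) = -5/6 + 5*I (Z(I) = 5*(I + 1/(-6)) = 5*(I - 1/6) = 5*(-1/6 + I) = -5/6 + 5*I)
0 + K(-4, r(n(-2)))*Z(5) = 0 + (-12 - 2*(-5 + 1))*(-5/6 + 5*5) = 0 + (-12 - 2*(-4))*(-5/6 + 25) = 0 + (-12 + 8)*(145/6) = 0 - 4*145/6 = 0 - 290/3 = -290/3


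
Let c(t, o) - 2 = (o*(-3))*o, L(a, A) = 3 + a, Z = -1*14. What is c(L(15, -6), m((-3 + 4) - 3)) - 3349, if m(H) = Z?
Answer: -3935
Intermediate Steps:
Z = -14
m(H) = -14
c(t, o) = 2 - 3*o² (c(t, o) = 2 + (o*(-3))*o = 2 + (-3*o)*o = 2 - 3*o²)
c(L(15, -6), m((-3 + 4) - 3)) - 3349 = (2 - 3*(-14)²) - 3349 = (2 - 3*196) - 3349 = (2 - 588) - 3349 = -586 - 3349 = -3935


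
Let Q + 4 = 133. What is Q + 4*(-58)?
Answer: -103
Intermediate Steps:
Q = 129 (Q = -4 + 133 = 129)
Q + 4*(-58) = 129 + 4*(-58) = 129 - 232 = -103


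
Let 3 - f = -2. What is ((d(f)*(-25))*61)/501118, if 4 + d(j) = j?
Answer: -1525/501118 ≈ -0.0030432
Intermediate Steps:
f = 5 (f = 3 - 1*(-2) = 3 + 2 = 5)
d(j) = -4 + j
((d(f)*(-25))*61)/501118 = (((-4 + 5)*(-25))*61)/501118 = ((1*(-25))*61)*(1/501118) = -25*61*(1/501118) = -1525*1/501118 = -1525/501118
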